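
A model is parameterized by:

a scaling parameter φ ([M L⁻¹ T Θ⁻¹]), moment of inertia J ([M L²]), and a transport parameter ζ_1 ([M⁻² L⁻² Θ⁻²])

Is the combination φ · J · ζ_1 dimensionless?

Sum the exponent of each base dimension across the product:
  M: [φ]_M + [J]_M + [ζ_1]_M = (1) + (1) + (-2) = 0
  L: [φ]_L + [J]_L + [ζ_1]_L = (-1) + (2) + (-2) = -1
  T: [φ]_T + [J]_T + [ζ_1]_T = (1) + (0) + (0) = 1
  Θ: [φ]_Θ + [J]_Θ + [ζ_1]_Θ = (-1) + (0) + (-2) = -3
Net dimensions [L⁻¹ T Θ⁻³] ≠ [1] — not dimensionless.

no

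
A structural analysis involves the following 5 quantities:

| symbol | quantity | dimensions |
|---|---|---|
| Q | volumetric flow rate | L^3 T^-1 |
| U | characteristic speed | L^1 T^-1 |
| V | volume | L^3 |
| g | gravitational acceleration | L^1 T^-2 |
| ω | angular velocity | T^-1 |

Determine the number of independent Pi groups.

There are 5 variables and 2 base dimensions (L, T).
The dimension matrix has rank 2.
Independent dimensionless groups: 5 − 2 = 3.

3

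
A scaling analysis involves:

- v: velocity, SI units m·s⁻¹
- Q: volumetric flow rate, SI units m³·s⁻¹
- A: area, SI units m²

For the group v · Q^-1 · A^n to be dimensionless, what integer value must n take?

Balance the L exponent: (2)·n from A, plus (1) − (3) = -2 from the rest, must sum to zero.
2n − 2 = 0, so n = 1.

1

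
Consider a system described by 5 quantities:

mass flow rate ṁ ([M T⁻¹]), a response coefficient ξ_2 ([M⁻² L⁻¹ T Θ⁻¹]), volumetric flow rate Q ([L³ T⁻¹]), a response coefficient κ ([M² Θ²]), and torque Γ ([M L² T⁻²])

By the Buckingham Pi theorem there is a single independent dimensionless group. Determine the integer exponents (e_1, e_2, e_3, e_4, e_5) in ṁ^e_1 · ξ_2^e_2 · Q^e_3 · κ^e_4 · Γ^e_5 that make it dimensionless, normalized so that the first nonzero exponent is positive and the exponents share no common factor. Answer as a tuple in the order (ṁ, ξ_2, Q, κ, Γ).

M: e_1·(1) + e_2·(-2) + e_3·(0) + e_4·(2) + e_5·(1) = 0
L: e_1·(0) + e_2·(-1) + e_3·(3) + e_4·(0) + e_5·(2) = 0
T: e_1·(-1) + e_2·(1) + e_3·(-1) + e_4·(0) + e_5·(-2) = 0
Θ: e_1·(0) + e_2·(-1) + e_3·(0) + e_4·(2) + e_5·(0) = 0
Solving this homogeneous linear system for the smallest-integer solution (first nonzero entry positive) gives (4, 2, 2, 1, -2).

(4, 2, 2, 1, -2)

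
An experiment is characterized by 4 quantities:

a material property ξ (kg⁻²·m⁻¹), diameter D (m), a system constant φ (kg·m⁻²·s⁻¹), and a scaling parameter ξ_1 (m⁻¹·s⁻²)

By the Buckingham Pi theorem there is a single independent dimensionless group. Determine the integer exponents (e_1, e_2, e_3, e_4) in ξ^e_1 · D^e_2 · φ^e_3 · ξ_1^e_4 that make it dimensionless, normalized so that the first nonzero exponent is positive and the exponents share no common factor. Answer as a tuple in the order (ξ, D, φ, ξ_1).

(1, 4, 2, -1)

M: e_1·(-2) + e_2·(0) + e_3·(1) + e_4·(0) = 0
L: e_1·(-1) + e_2·(1) + e_3·(-2) + e_4·(-1) = 0
T: e_1·(0) + e_2·(0) + e_3·(-1) + e_4·(-2) = 0
Solving this homogeneous linear system for the smallest-integer solution (first nonzero entry positive) gives (1, 4, 2, -1).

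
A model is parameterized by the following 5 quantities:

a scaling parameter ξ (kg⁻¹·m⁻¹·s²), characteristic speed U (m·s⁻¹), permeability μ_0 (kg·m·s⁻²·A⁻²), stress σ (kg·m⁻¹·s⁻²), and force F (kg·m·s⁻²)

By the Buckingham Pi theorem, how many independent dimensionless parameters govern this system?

There are 5 variables and 4 base dimensions (M, L, T, I).
The dimension matrix has rank 4.
Independent dimensionless groups: 5 − 4 = 1.

1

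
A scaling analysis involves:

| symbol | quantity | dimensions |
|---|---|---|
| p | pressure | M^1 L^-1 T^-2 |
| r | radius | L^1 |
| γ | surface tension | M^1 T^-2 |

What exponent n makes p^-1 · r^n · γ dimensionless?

Balance the L exponent: (1)·n from r, plus −(-1) + (0) = 1 from the rest, must sum to zero.
n + 1 = 0, so n = -1.

-1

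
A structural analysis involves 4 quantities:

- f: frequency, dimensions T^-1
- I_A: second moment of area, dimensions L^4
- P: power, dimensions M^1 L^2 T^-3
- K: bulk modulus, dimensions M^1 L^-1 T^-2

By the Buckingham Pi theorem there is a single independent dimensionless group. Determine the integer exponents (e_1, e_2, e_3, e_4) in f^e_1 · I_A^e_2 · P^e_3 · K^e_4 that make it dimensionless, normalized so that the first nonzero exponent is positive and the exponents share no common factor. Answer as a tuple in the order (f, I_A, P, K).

(4, 3, -4, 4)

M: e_1·(0) + e_2·(0) + e_3·(1) + e_4·(1) = 0
L: e_1·(0) + e_2·(4) + e_3·(2) + e_4·(-1) = 0
T: e_1·(-1) + e_2·(0) + e_3·(-3) + e_4·(-2) = 0
Solving this homogeneous linear system for the smallest-integer solution (first nonzero entry positive) gives (4, 3, -4, 4).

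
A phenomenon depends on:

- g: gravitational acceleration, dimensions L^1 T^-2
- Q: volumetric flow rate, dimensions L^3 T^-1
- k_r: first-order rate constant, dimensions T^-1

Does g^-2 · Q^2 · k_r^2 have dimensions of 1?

no

Sum the exponent of each base dimension across the product:
  L: −2·[g]_L + 2·[Q]_L + 2·[k_r]_L = −2·(1) + 2·(3) + 2·(0) = 4
  T: −2·[g]_T + 2·[Q]_T + 2·[k_r]_T = −2·(-2) + 2·(-1) + 2·(-1) = 0
Net dimensions [L⁴] ≠ [1] — not dimensionless.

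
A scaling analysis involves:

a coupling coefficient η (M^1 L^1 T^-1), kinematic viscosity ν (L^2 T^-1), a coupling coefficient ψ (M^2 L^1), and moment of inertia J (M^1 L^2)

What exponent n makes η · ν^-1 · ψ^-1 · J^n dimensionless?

Balance the M exponent: (1)·n from J, plus (1) − (0) − (2) = -1 from the rest, must sum to zero.
n − 1 = 0, so n = 1.

1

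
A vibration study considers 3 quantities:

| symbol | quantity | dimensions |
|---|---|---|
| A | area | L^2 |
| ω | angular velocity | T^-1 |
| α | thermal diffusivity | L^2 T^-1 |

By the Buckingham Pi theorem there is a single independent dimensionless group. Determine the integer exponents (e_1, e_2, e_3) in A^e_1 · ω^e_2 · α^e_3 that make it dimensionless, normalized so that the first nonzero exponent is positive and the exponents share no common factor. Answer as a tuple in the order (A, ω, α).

(1, 1, -1)

L: e_1·(2) + e_2·(0) + e_3·(2) = 0
T: e_1·(0) + e_2·(-1) + e_3·(-1) = 0
Solving this homogeneous linear system for the smallest-integer solution (first nonzero entry positive) gives (1, 1, -1).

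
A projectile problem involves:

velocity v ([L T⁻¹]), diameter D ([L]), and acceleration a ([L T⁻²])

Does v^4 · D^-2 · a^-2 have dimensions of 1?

yes

Sum the exponent of each base dimension across the product:
  L: 4·[v]_L − 2·[D]_L − 2·[a]_L = 4·(1) − 2·(1) − 2·(1) = 0
  T: 4·[v]_T − 2·[D]_T − 2·[a]_T = 4·(-1) − 2·(0) − 2·(-2) = 0
All base exponents vanish — dimensionless.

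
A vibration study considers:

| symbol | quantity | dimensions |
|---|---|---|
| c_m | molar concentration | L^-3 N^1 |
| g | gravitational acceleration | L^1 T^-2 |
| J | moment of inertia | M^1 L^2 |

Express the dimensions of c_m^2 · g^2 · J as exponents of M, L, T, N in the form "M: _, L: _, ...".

M: 1, L: -2, T: -4, N: 2

Collect each base-dimension exponent across the product:
  M: 2·(0) + 2·(0) + (1) = 1
  L: 2·(-3) + 2·(1) + (2) = -2
  T: 2·(0) + 2·(-2) + (0) = -4
  N: 2·(1) + 2·(0) + (0) = 2
So the dimensions are [M L⁻² T⁻⁴ N²].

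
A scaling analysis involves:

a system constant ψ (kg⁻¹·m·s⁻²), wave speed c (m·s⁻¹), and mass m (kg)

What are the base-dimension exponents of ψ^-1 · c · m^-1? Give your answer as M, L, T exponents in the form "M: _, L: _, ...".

Collect each base-dimension exponent across the product:
  M: −(-1) + (0) − (1) = 0
  L: −(1) + (1) − (0) = 0
  T: −(-2) + (-1) − (0) = 1
So the dimensions are [T].

M: 0, L: 0, T: 1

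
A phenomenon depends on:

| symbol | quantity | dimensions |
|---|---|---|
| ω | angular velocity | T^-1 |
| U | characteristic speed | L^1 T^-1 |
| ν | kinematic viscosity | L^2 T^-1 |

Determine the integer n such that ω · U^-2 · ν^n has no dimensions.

Balance the L exponent: (2)·n from ν, plus (0) − 2·(1) = -2 from the rest, must sum to zero.
2n − 2 = 0, so n = 1.

1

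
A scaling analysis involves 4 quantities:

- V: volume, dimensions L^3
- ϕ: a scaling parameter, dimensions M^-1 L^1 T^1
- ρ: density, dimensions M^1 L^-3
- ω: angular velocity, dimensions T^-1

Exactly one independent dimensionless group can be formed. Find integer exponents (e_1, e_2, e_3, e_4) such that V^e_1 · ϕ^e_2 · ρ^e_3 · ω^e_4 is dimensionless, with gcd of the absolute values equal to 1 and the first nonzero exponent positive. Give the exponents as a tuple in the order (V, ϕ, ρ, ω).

(2, 3, 3, 3)

M: e_1·(0) + e_2·(-1) + e_3·(1) + e_4·(0) = 0
L: e_1·(3) + e_2·(1) + e_3·(-3) + e_4·(0) = 0
T: e_1·(0) + e_2·(1) + e_3·(0) + e_4·(-1) = 0
Solving this homogeneous linear system for the smallest-integer solution (first nonzero entry positive) gives (2, 3, 3, 3).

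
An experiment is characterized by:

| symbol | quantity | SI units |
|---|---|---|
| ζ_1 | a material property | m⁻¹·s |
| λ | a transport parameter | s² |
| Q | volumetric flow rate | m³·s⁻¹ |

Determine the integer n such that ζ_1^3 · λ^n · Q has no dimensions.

-1

Balance the T exponent: (2)·n from λ, plus 3·(1) + (-1) = 2 from the rest, must sum to zero.
2n + 2 = 0, so n = -1.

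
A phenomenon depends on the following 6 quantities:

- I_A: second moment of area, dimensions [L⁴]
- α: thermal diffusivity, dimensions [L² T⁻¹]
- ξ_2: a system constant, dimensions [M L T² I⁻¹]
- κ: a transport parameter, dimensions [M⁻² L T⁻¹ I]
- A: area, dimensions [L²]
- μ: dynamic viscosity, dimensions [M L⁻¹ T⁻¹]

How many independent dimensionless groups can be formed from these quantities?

There are 6 variables and 4 base dimensions (M, L, T, I).
The dimension matrix has rank 4.
Independent dimensionless groups: 6 − 4 = 2.

2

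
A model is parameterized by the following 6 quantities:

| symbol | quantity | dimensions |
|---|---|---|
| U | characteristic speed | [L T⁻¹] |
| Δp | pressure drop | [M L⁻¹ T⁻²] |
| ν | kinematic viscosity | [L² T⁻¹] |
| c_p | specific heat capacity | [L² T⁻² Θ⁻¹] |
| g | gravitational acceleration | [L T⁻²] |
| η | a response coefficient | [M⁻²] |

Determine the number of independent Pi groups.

2

There are 6 variables and 4 base dimensions (M, L, T, Θ).
The dimension matrix has rank 4.
Independent dimensionless groups: 6 − 4 = 2.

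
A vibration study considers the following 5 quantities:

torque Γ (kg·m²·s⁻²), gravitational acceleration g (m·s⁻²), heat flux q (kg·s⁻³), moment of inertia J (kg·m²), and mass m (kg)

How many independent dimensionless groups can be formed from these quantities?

There are 5 variables and 3 base dimensions (M, L, T).
The dimension matrix has rank 3.
Independent dimensionless groups: 5 − 3 = 2.

2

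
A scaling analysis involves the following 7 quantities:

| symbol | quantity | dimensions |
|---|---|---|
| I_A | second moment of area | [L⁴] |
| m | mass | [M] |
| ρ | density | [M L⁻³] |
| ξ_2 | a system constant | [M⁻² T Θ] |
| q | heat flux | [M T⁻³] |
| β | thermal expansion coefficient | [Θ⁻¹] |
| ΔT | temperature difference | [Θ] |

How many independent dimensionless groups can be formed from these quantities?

3

There are 7 variables and 4 base dimensions (M, L, T, Θ).
The dimension matrix has rank 4.
Independent dimensionless groups: 7 − 4 = 3.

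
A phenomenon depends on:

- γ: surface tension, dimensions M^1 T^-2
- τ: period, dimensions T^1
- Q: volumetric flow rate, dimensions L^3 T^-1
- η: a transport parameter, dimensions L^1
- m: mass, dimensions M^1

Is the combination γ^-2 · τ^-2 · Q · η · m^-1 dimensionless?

Sum the exponent of each base dimension across the product:
  M: −2·[γ]_M − 2·[τ]_M + [Q]_M + [η]_M − [m]_M = −2·(1) − 2·(0) + (0) + (0) − (1) = -3
  L: −2·[γ]_L − 2·[τ]_L + [Q]_L + [η]_L − [m]_L = −2·(0) − 2·(0) + (3) + (1) − (0) = 4
  T: −2·[γ]_T − 2·[τ]_T + [Q]_T + [η]_T − [m]_T = −2·(-2) − 2·(1) + (-1) + (0) − (0) = 1
Net dimensions [M⁻³ L⁴ T] ≠ [1] — not dimensionless.

no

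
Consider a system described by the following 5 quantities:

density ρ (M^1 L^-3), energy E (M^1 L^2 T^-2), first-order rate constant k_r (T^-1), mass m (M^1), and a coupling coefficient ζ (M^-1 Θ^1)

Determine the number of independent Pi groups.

There are 5 variables and 4 base dimensions (M, L, T, Θ).
The dimension matrix has rank 4.
Independent dimensionless groups: 5 − 4 = 1.

1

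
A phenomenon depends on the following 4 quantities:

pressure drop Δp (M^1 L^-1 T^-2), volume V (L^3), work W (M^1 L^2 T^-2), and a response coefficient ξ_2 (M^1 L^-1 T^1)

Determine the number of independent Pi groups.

1

There are 4 variables and 3 base dimensions (M, L, T).
The dimension matrix has rank 3.
Independent dimensionless groups: 4 − 3 = 1.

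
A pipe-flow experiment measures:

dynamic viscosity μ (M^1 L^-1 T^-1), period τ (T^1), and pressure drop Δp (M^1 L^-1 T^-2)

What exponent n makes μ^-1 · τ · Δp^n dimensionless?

Balance the M exponent: (1)·n from Δp, plus −(1) + (0) = -1 from the rest, must sum to zero.
n − 1 = 0, so n = 1.

1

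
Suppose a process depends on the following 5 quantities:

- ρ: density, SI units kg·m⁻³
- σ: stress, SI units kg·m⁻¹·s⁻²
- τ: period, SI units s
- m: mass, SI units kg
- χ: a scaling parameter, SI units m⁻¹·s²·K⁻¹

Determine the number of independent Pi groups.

There are 5 variables and 4 base dimensions (M, L, T, Θ).
The dimension matrix has rank 4.
Independent dimensionless groups: 5 − 4 = 1.

1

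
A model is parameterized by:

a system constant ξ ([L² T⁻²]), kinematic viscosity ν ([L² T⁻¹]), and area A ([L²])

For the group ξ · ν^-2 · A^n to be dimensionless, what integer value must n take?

Balance the L exponent: (2)·n from A, plus (2) − 2·(2) = -2 from the rest, must sum to zero.
2n − 2 = 0, so n = 1.

1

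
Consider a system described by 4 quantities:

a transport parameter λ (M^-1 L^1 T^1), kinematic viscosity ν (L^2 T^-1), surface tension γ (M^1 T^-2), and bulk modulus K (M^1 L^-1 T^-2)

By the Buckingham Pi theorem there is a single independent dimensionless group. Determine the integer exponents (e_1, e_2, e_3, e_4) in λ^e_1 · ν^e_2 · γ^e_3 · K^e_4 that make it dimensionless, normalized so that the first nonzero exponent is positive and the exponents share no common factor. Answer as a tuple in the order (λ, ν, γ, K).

M: e_1·(-1) + e_2·(0) + e_3·(1) + e_4·(1) = 0
L: e_1·(1) + e_2·(2) + e_3·(0) + e_4·(-1) = 0
T: e_1·(1) + e_2·(-1) + e_3·(-2) + e_4·(-2) = 0
Solving this homogeneous linear system for the smallest-integer solution (first nonzero entry positive) gives (1, -1, 2, -1).

(1, -1, 2, -1)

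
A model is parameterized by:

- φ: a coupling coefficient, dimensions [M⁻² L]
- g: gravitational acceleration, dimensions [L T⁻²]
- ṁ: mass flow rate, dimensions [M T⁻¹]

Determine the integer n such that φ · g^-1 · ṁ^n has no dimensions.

2

Balance the M exponent: (1)·n from ṁ, plus (-2) − (0) = -2 from the rest, must sum to zero.
n − 2 = 0, so n = 2.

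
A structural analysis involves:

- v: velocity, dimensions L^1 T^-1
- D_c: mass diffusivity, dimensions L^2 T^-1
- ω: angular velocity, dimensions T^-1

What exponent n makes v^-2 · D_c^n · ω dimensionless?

1

Balance the L exponent: (2)·n from D_c, plus −2·(1) + (0) = -2 from the rest, must sum to zero.
2n − 2 = 0, so n = 1.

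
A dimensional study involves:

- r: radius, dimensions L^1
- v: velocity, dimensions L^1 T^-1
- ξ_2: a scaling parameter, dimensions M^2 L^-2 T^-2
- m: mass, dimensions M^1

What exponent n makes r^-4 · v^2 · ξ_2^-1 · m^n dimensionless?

2

Balance the M exponent: (1)·n from m, plus −4·(0) + 2·(0) − (2) = -2 from the rest, must sum to zero.
n − 2 = 0, so n = 2.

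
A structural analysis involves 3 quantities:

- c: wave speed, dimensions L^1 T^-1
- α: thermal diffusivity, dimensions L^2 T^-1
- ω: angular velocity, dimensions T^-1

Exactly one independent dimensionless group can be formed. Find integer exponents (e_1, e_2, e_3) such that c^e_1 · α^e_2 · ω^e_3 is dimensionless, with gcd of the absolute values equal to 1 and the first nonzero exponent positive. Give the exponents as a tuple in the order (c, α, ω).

(2, -1, -1)

L: e_1·(1) + e_2·(2) + e_3·(0) = 0
T: e_1·(-1) + e_2·(-1) + e_3·(-1) = 0
Solving this homogeneous linear system for the smallest-integer solution (first nonzero entry positive) gives (2, -1, -1).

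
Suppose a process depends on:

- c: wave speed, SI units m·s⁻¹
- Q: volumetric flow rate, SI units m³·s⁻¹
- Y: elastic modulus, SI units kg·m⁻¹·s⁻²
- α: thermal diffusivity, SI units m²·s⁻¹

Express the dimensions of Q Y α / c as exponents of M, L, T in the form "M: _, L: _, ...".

M: 1, L: 3, T: -3

Collect each base-dimension exponent across the product:
  M: −(0) + (0) + (1) + (0) = 1
  L: −(1) + (3) + (-1) + (2) = 3
  T: −(-1) + (-1) + (-2) + (-1) = -3
So the dimensions are [M L³ T⁻³].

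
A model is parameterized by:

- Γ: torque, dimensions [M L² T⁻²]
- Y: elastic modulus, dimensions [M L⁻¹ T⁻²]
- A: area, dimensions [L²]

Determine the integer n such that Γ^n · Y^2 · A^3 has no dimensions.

Balance the M exponent: (1)·n from Γ, plus 2·(1) + 3·(0) = 2 from the rest, must sum to zero.
n + 2 = 0, so n = -2.

-2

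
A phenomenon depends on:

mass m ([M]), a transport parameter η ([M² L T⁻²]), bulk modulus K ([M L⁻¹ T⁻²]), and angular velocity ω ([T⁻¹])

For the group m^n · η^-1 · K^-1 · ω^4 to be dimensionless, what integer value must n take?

3

Balance the M exponent: (1)·n from m, plus −(2) − (1) + 4·(0) = -3 from the rest, must sum to zero.
n − 3 = 0, so n = 3.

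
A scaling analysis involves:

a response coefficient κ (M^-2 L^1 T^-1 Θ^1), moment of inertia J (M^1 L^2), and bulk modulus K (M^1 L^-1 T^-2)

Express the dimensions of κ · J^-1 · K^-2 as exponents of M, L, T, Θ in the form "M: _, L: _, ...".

M: -5, L: 1, T: 3, Θ: 1

Collect each base-dimension exponent across the product:
  M: (-2) − (1) − 2·(1) = -5
  L: (1) − (2) − 2·(-1) = 1
  T: (-1) − (0) − 2·(-2) = 3
  Θ: (1) − (0) − 2·(0) = 1
So the dimensions are [M⁻⁵ L T³ Θ].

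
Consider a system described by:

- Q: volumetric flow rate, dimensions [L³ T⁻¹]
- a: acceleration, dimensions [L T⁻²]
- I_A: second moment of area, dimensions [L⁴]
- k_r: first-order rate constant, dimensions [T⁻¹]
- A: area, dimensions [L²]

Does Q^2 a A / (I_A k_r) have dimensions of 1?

no

Sum the exponent of each base dimension across the product:
  L: 2·[Q]_L + [a]_L − [I_A]_L − [k_r]_L + [A]_L = 2·(3) + (1) − (4) − (0) + (2) = 5
  T: 2·[Q]_T + [a]_T − [I_A]_T − [k_r]_T + [A]_T = 2·(-1) + (-2) − (0) − (-1) + (0) = -3
Net dimensions [L⁵ T⁻³] ≠ [1] — not dimensionless.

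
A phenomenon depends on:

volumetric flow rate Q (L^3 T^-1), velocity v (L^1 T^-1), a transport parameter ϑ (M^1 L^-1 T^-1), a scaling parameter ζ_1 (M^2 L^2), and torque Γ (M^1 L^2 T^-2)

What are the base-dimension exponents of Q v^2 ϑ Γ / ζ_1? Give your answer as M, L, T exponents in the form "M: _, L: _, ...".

Collect each base-dimension exponent across the product:
  M: (0) + 2·(0) + (1) − (2) + (1) = 0
  L: (3) + 2·(1) + (-1) − (2) + (2) = 4
  T: (-1) + 2·(-1) + (-1) − (0) + (-2) = -6
So the dimensions are [L⁴ T⁻⁶].

M: 0, L: 4, T: -6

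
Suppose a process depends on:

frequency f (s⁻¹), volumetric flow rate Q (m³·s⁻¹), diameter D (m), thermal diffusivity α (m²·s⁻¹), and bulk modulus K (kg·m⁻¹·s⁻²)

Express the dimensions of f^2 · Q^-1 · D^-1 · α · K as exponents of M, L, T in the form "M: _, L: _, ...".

Collect each base-dimension exponent across the product:
  M: 2·(0) − (0) − (0) + (0) + (1) = 1
  L: 2·(0) − (3) − (1) + (2) + (-1) = -3
  T: 2·(-1) − (-1) − (0) + (-1) + (-2) = -4
So the dimensions are [M L⁻³ T⁻⁴].

M: 1, L: -3, T: -4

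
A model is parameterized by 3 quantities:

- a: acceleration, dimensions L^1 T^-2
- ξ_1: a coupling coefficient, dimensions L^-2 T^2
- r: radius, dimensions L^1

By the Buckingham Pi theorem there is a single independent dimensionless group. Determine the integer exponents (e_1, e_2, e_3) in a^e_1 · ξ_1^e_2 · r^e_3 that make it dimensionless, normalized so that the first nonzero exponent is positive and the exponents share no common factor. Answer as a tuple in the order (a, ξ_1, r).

(1, 1, 1)

L: e_1·(1) + e_2·(-2) + e_3·(1) = 0
T: e_1·(-2) + e_2·(2) + e_3·(0) = 0
Solving this homogeneous linear system for the smallest-integer solution (first nonzero entry positive) gives (1, 1, 1).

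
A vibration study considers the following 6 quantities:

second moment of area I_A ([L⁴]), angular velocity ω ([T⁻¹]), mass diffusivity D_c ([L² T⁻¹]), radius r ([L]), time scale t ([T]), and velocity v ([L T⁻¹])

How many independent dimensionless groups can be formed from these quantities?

There are 6 variables and 2 base dimensions (L, T).
The dimension matrix has rank 2.
Independent dimensionless groups: 6 − 2 = 4.

4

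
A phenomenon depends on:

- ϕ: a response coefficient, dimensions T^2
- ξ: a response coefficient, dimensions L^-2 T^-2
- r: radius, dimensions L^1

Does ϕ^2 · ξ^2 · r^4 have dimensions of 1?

yes

Sum the exponent of each base dimension across the product:
  M: 2·[ϕ]_M + 2·[ξ]_M + 4·[r]_M = 2·(0) + 2·(0) + 4·(0) = 0
  L: 2·[ϕ]_L + 2·[ξ]_L + 4·[r]_L = 2·(0) + 2·(-2) + 4·(1) = 0
  T: 2·[ϕ]_T + 2·[ξ]_T + 4·[r]_T = 2·(2) + 2·(-2) + 4·(0) = 0
All base exponents vanish — dimensionless.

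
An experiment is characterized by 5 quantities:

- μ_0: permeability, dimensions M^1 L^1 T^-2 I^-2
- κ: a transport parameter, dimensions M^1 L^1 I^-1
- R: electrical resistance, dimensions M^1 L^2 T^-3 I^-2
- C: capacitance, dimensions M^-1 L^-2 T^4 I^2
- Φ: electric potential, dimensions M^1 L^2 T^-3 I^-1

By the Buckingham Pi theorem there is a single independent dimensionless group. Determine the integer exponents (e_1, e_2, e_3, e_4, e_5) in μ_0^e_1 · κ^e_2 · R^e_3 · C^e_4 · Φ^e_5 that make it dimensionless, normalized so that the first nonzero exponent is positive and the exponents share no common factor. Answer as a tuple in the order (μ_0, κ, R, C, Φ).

(1, -1, 1, 2, 1)

M: e_1·(1) + e_2·(1) + e_3·(1) + e_4·(-1) + e_5·(1) = 0
L: e_1·(1) + e_2·(1) + e_3·(2) + e_4·(-2) + e_5·(2) = 0
T: e_1·(-2) + e_2·(0) + e_3·(-3) + e_4·(4) + e_5·(-3) = 0
I: e_1·(-2) + e_2·(-1) + e_3·(-2) + e_4·(2) + e_5·(-1) = 0
Solving this homogeneous linear system for the smallest-integer solution (first nonzero entry positive) gives (1, -1, 1, 2, 1).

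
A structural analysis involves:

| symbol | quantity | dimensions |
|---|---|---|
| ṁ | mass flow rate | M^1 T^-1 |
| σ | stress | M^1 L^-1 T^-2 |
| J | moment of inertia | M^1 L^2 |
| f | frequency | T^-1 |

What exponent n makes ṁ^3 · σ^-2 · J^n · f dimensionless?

Balance the M exponent: (1)·n from J, plus 3·(1) − 2·(1) + (0) = 1 from the rest, must sum to zero.
n + 1 = 0, so n = -1.

-1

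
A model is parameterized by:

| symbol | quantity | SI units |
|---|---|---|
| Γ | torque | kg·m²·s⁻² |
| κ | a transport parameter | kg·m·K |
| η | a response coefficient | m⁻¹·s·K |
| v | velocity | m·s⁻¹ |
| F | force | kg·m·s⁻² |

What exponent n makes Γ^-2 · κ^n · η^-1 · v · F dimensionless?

Balance the M exponent: (1)·n from κ, plus −2·(1) − (0) + (0) + (1) = -1 from the rest, must sum to zero.
n − 1 = 0, so n = 1.

1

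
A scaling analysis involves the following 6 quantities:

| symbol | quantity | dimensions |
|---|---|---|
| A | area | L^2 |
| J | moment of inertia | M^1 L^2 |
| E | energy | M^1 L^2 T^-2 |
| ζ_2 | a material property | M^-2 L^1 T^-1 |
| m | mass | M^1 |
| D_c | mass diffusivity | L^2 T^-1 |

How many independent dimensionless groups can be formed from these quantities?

There are 6 variables and 3 base dimensions (M, L, T).
The dimension matrix has rank 3.
Independent dimensionless groups: 6 − 3 = 3.

3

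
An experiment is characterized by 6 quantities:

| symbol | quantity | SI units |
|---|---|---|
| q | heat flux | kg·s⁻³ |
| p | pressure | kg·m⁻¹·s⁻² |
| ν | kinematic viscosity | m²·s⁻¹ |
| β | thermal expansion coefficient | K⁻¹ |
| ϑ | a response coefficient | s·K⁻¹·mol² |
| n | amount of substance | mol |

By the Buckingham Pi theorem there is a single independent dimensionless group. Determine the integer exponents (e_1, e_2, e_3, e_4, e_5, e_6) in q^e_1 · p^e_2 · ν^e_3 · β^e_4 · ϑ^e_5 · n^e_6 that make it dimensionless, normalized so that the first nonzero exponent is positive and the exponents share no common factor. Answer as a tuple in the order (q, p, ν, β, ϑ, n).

M: e_1·(1) + e_2·(1) + e_3·(0) + e_4·(0) + e_5·(0) + e_6·(0) = 0
L: e_1·(0) + e_2·(-1) + e_3·(2) + e_4·(0) + e_5·(0) + e_6·(0) = 0
T: e_1·(-3) + e_2·(-2) + e_3·(-1) + e_4·(0) + e_5·(1) + e_6·(0) = 0
Θ: e_1·(0) + e_2·(0) + e_3·(0) + e_4·(-1) + e_5·(-1) + e_6·(0) = 0
N: e_1·(0) + e_2·(0) + e_3·(0) + e_4·(0) + e_5·(2) + e_6·(1) = 0
Solving this homogeneous linear system for the smallest-integer solution (first nonzero entry positive) gives (2, -2, -1, -1, 1, -2).

(2, -2, -1, -1, 1, -2)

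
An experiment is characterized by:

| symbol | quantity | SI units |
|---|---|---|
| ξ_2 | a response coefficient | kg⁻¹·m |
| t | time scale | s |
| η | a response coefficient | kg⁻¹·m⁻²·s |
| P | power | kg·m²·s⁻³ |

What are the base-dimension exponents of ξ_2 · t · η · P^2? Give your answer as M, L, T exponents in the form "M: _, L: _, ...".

M: 0, L: 3, T: -4

Collect each base-dimension exponent across the product:
  M: (-1) + (0) + (-1) + 2·(1) = 0
  L: (1) + (0) + (-2) + 2·(2) = 3
  T: (0) + (1) + (1) + 2·(-3) = -4
So the dimensions are [L³ T⁻⁴].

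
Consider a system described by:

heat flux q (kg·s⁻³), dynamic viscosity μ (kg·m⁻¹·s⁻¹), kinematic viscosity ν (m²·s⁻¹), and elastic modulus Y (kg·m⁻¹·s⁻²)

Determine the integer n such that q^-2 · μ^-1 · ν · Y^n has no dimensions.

3

Balance the M exponent: (1)·n from Y, plus −2·(1) − (1) + (0) = -3 from the rest, must sum to zero.
n − 3 = 0, so n = 3.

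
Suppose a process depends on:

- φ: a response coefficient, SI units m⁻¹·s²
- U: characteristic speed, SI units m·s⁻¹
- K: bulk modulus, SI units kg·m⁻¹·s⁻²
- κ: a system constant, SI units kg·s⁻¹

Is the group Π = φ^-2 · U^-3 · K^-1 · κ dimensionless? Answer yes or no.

Sum the exponent of each base dimension across the product:
  M: −2·[φ]_M − 3·[U]_M − [K]_M + [κ]_M = −2·(0) − 3·(0) − (1) + (1) = 0
  L: −2·[φ]_L − 3·[U]_L − [K]_L + [κ]_L = −2·(-1) − 3·(1) − (-1) + (0) = 0
  T: −2·[φ]_T − 3·[U]_T − [K]_T + [κ]_T = −2·(2) − 3·(-1) − (-2) + (-1) = 0
All base exponents vanish — dimensionless.

yes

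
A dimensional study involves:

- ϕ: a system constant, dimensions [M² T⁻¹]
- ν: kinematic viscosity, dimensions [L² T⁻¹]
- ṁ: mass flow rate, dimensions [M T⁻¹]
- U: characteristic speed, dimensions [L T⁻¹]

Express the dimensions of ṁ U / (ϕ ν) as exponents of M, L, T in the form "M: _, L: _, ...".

Collect each base-dimension exponent across the product:
  M: −(2) − (0) + (1) + (0) = -1
  L: −(0) − (2) + (0) + (1) = -1
  T: −(-1) − (-1) + (-1) + (-1) = 0
So the dimensions are [M⁻¹ L⁻¹].

M: -1, L: -1, T: 0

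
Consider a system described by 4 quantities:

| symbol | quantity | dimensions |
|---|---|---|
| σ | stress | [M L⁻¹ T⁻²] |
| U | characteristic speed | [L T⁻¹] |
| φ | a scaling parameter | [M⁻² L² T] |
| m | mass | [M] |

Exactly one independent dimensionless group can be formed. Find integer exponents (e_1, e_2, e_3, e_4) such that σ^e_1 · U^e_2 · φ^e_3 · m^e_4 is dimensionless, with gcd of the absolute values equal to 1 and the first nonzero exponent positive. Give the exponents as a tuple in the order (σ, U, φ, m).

M: e_1·(1) + e_2·(0) + e_3·(-2) + e_4·(1) = 0
L: e_1·(-1) + e_2·(1) + e_3·(2) + e_4·(0) = 0
T: e_1·(-2) + e_2·(-1) + e_3·(1) + e_4·(0) = 0
Solving this homogeneous linear system for the smallest-integer solution (first nonzero entry positive) gives (1, -1, 1, 1).

(1, -1, 1, 1)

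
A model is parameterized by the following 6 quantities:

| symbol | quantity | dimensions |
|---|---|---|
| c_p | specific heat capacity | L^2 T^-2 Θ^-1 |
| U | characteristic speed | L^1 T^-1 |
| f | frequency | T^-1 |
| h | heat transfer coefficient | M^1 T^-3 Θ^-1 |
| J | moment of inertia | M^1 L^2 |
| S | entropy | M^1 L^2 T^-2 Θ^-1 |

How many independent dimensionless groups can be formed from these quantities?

There are 6 variables and 4 base dimensions (M, L, T, Θ).
The dimension matrix has rank 4.
Independent dimensionless groups: 6 − 4 = 2.

2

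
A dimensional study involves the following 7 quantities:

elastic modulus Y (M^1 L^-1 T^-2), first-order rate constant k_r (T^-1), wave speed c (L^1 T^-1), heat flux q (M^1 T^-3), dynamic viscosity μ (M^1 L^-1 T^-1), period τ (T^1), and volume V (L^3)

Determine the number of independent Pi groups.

4

There are 7 variables and 3 base dimensions (M, L, T).
The dimension matrix has rank 3.
Independent dimensionless groups: 7 − 3 = 4.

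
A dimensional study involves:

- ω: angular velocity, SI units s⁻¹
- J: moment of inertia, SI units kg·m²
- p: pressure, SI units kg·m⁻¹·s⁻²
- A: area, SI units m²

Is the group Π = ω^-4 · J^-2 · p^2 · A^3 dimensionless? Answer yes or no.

yes

Sum the exponent of each base dimension across the product:
  M: −4·[ω]_M − 2·[J]_M + 2·[p]_M + 3·[A]_M = −4·(0) − 2·(1) + 2·(1) + 3·(0) = 0
  L: −4·[ω]_L − 2·[J]_L + 2·[p]_L + 3·[A]_L = −4·(0) − 2·(2) + 2·(-1) + 3·(2) = 0
  T: −4·[ω]_T − 2·[J]_T + 2·[p]_T + 3·[A]_T = −4·(-1) − 2·(0) + 2·(-2) + 3·(0) = 0
  I: −4·[ω]_I − 2·[J]_I + 2·[p]_I + 3·[A]_I = −4·(0) − 2·(0) + 2·(0) + 3·(0) = 0
All base exponents vanish — dimensionless.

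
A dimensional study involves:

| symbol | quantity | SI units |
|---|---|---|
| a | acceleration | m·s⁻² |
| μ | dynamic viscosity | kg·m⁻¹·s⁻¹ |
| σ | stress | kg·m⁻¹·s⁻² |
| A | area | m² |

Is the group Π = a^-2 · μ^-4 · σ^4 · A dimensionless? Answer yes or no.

Sum the exponent of each base dimension across the product:
  M: −2·[a]_M − 4·[μ]_M + 4·[σ]_M + [A]_M = −2·(0) − 4·(1) + 4·(1) + (0) = 0
  L: −2·[a]_L − 4·[μ]_L + 4·[σ]_L + [A]_L = −2·(1) − 4·(-1) + 4·(-1) + (2) = 0
  T: −2·[a]_T − 4·[μ]_T + 4·[σ]_T + [A]_T = −2·(-2) − 4·(-1) + 4·(-2) + (0) = 0
  I: −2·[a]_I − 4·[μ]_I + 4·[σ]_I + [A]_I = −2·(0) − 4·(0) + 4·(0) + (0) = 0
All base exponents vanish — dimensionless.

yes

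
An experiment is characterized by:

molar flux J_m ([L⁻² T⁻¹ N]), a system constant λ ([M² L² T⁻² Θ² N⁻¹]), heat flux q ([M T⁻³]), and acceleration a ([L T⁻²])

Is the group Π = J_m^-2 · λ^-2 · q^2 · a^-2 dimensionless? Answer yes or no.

Sum the exponent of each base dimension across the product:
  M: −2·[J_m]_M − 2·[λ]_M + 2·[q]_M − 2·[a]_M = −2·(0) − 2·(2) + 2·(1) − 2·(0) = -2
  L: −2·[J_m]_L − 2·[λ]_L + 2·[q]_L − 2·[a]_L = −2·(-2) − 2·(2) + 2·(0) − 2·(1) = -2
  T: −2·[J_m]_T − 2·[λ]_T + 2·[q]_T − 2·[a]_T = −2·(-1) − 2·(-2) + 2·(-3) − 2·(-2) = 4
  Θ: −2·[J_m]_Θ − 2·[λ]_Θ + 2·[q]_Θ − 2·[a]_Θ = −2·(0) − 2·(2) + 2·(0) − 2·(0) = -4
  N: −2·[J_m]_N − 2·[λ]_N + 2·[q]_N − 2·[a]_N = −2·(1) − 2·(-1) + 2·(0) − 2·(0) = 0
Net dimensions [M⁻² L⁻² T⁴ Θ⁻⁴] ≠ [1] — not dimensionless.

no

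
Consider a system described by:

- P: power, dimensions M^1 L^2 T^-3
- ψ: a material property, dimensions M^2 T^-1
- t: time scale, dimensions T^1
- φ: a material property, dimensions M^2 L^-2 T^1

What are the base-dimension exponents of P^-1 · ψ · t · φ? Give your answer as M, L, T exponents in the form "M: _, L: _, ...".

M: 3, L: -4, T: 4

Collect each base-dimension exponent across the product:
  M: −(1) + (2) + (0) + (2) = 3
  L: −(2) + (0) + (0) + (-2) = -4
  T: −(-3) + (-1) + (1) + (1) = 4
So the dimensions are [M³ L⁻⁴ T⁴].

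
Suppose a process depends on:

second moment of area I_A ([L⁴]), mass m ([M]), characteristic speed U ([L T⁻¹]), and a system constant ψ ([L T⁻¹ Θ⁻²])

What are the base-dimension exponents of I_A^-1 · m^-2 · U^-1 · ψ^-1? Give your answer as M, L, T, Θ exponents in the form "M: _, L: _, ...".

M: -2, L: -6, T: 2, Θ: 2

Collect each base-dimension exponent across the product:
  M: −(0) − 2·(1) − (0) − (0) = -2
  L: −(4) − 2·(0) − (1) − (1) = -6
  T: −(0) − 2·(0) − (-1) − (-1) = 2
  Θ: −(0) − 2·(0) − (0) − (-2) = 2
So the dimensions are [M⁻² L⁻⁶ T² Θ²].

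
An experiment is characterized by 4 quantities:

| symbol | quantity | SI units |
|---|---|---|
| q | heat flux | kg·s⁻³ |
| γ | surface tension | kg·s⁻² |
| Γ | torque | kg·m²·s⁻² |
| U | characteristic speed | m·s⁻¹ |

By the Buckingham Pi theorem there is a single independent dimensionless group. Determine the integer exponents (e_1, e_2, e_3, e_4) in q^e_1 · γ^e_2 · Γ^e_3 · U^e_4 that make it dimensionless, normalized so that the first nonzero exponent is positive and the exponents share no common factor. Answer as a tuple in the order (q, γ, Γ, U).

M: e_1·(1) + e_2·(1) + e_3·(1) + e_4·(0) = 0
L: e_1·(0) + e_2·(0) + e_3·(2) + e_4·(1) = 0
T: e_1·(-3) + e_2·(-2) + e_3·(-2) + e_4·(-1) = 0
Solving this homogeneous linear system for the smallest-integer solution (first nonzero entry positive) gives (2, -3, 1, -2).

(2, -3, 1, -2)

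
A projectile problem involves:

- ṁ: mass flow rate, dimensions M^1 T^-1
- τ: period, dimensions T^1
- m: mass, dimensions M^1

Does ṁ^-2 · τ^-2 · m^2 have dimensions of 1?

yes

Sum the exponent of each base dimension across the product:
  M: −2·[ṁ]_M − 2·[τ]_M + 2·[m]_M = −2·(1) − 2·(0) + 2·(1) = 0
  L: −2·[ṁ]_L − 2·[τ]_L + 2·[m]_L = −2·(0) − 2·(0) + 2·(0) = 0
  T: −2·[ṁ]_T − 2·[τ]_T + 2·[m]_T = −2·(-1) − 2·(1) + 2·(0) = 0
  Θ: −2·[ṁ]_Θ − 2·[τ]_Θ + 2·[m]_Θ = −2·(0) − 2·(0) + 2·(0) = 0
All base exponents vanish — dimensionless.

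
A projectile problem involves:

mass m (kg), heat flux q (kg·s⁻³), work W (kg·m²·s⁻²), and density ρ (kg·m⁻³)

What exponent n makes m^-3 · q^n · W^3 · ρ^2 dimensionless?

Balance the M exponent: (1)·n from q, plus −3·(1) + 3·(1) + 2·(1) = 2 from the rest, must sum to zero.
n + 2 = 0, so n = -2.

-2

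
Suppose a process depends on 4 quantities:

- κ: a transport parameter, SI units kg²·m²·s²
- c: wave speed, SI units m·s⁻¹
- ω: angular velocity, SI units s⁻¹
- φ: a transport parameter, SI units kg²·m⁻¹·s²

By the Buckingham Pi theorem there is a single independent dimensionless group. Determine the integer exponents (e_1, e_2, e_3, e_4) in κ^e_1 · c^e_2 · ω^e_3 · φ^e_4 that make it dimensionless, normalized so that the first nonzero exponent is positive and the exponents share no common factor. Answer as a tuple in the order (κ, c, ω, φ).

M: e_1·(2) + e_2·(0) + e_3·(0) + e_4·(2) = 0
L: e_1·(2) + e_2·(1) + e_3·(0) + e_4·(-1) = 0
T: e_1·(2) + e_2·(-1) + e_3·(-1) + e_4·(2) = 0
Solving this homogeneous linear system for the smallest-integer solution (first nonzero entry positive) gives (1, -3, 3, -1).

(1, -3, 3, -1)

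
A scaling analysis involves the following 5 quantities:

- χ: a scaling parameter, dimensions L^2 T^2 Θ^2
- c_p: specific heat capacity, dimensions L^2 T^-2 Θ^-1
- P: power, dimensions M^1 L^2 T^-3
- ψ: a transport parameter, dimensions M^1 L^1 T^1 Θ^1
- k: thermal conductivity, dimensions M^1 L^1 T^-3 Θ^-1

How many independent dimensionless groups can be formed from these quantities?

1

There are 5 variables and 4 base dimensions (M, L, T, Θ).
The dimension matrix has rank 4.
Independent dimensionless groups: 5 − 4 = 1.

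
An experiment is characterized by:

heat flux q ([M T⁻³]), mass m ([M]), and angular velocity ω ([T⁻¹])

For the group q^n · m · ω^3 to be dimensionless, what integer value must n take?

-1

Balance the M exponent: (1)·n from q, plus (1) + 3·(0) = 1 from the rest, must sum to zero.
n + 1 = 0, so n = -1.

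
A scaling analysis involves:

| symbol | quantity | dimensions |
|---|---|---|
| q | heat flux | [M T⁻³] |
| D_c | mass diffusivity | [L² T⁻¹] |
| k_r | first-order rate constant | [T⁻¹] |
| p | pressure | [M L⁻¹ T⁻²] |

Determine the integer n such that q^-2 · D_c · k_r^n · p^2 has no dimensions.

Balance the T exponent: (-1)·n from k_r, plus −2·(-3) + (-1) + 2·(-2) = 1 from the rest, must sum to zero.
−n + 1 = 0, so n = 1.

1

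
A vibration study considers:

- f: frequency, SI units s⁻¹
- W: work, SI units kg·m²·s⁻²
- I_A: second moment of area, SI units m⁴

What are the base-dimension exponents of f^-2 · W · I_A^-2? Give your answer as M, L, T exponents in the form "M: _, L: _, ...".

M: 1, L: -6, T: 0

Collect each base-dimension exponent across the product:
  M: −2·(0) + (1) − 2·(0) = 1
  L: −2·(0) + (2) − 2·(4) = -6
  T: −2·(-1) + (-2) − 2·(0) = 0
So the dimensions are [M L⁻⁶].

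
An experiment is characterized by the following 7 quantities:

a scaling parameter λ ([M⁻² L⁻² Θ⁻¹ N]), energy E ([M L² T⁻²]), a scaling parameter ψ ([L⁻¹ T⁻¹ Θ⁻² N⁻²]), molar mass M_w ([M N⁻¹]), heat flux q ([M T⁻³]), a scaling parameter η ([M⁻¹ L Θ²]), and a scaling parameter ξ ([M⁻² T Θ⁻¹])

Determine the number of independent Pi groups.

There are 7 variables and 5 base dimensions (M, L, T, Θ, N).
The dimension matrix has rank 5.
Independent dimensionless groups: 7 − 5 = 2.

2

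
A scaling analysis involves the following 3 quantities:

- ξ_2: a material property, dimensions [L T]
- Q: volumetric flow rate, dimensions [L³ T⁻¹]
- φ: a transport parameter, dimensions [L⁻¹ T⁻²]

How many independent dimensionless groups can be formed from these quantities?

1

There are 3 variables and 2 base dimensions (L, T).
The dimension matrix has rank 2.
Independent dimensionless groups: 3 − 2 = 1.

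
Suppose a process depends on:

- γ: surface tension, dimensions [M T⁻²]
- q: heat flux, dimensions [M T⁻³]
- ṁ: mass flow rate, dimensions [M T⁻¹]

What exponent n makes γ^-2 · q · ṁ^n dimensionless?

Balance the M exponent: (1)·n from ṁ, plus −2·(1) + (1) = -1 from the rest, must sum to zero.
n − 1 = 0, so n = 1.

1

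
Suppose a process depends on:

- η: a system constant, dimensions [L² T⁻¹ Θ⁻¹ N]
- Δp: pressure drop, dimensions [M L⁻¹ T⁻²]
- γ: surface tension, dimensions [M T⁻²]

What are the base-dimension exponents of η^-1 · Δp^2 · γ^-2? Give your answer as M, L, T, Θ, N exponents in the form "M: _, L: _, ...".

M: 0, L: -4, T: 1, Θ: 1, N: -1

Collect each base-dimension exponent across the product:
  M: −(0) + 2·(1) − 2·(1) = 0
  L: −(2) + 2·(-1) − 2·(0) = -4
  T: −(-1) + 2·(-2) − 2·(-2) = 1
  Θ: −(-1) + 2·(0) − 2·(0) = 1
  N: −(1) + 2·(0) − 2·(0) = -1
So the dimensions are [L⁻⁴ T Θ N⁻¹].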